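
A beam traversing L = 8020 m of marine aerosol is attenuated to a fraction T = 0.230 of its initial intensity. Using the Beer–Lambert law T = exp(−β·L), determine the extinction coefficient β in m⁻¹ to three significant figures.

0.000183 m⁻¹

Beer–Lambert: T = exp(−βL) ⇒ β = −ln(T)/L = −ln(0.230)/8020 = 1.4697/8020 = 0.0001833 m⁻¹.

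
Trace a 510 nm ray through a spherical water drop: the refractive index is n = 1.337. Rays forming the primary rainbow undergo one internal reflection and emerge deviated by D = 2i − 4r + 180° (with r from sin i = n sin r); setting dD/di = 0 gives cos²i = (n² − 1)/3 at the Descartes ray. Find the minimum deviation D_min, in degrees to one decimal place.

138.5°

cos²i = (1.78757 − 1)/3 = 0.26252; i = arccos(0.51237) = 59.178°.
sin r = sin 59.178°/1.337 = 0.64231; r = 39.964°.
D_min = 2·59.178° − 4·39.964° + 180° = 138.500°.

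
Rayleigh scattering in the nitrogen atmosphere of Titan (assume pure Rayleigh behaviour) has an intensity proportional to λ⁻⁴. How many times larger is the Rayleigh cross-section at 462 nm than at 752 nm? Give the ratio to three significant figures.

7.02

Rayleigh scattering ∝ λ⁻⁴, so the ratio of coefficients is the inverse fourth power of the wavelength ratio.
σ(462)/σ(752) = (752/462)⁴ = (1.6277)⁴ = 7.019.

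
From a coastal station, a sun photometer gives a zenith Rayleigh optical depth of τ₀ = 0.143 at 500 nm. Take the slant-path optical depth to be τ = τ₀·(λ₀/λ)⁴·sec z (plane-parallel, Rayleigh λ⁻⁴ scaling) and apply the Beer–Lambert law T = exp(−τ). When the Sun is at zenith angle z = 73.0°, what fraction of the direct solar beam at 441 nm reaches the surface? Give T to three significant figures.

0.446

sec 73.0° = 3.4203.
τ = 0.143 × (500/441)⁴ × 3.4203 = 0.143 × 1.6524 × 3.4203 = 0.8082.
T = exp(−0.8082) = 0.4457.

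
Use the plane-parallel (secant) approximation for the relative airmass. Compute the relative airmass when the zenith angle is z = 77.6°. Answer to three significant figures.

4.66

X = sec z = 1/cos 77.6° = 1/0.2147 = 4.6569.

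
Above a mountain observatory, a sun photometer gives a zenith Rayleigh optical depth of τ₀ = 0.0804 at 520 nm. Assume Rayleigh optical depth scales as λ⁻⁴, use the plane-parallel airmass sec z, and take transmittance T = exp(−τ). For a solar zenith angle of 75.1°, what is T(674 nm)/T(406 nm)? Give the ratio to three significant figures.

2.08

Airmass: sec 75.1° = 3.8890.
τ(674 nm) = 0.0804 × (520/674)⁴ × 3.8890 = 0.0804 × 0.3543 × 3.8890 = 0.1108.
τ(406 nm) = 0.0804 × (520/406)⁴ × 3.8890 = 0.0804 × 2.6910 × 3.8890 = 0.8414.
T(674)/T(406) = exp(τ_B − τ_A) = exp(0.7306) = 2.0764.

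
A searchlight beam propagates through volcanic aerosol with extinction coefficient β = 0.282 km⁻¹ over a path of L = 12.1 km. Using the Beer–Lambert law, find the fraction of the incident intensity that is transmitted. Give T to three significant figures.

τ = β·L = 0.282 × 12.1 = 3.4122.
T = exp(−3.4122) = 0.0330.

0.0330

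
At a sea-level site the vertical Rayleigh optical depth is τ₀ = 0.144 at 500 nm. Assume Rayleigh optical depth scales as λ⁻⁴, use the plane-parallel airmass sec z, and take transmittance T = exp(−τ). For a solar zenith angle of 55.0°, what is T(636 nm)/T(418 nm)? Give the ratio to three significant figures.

Airmass: sec 55.0° = 1.7434.
τ(636 nm) = 0.144 × (500/636)⁴ × 1.7434 = 0.144 × 0.3820 × 1.7434 = 0.0959.
τ(418 nm) = 0.144 × (500/418)⁴ × 1.7434 = 0.144 × 2.0473 × 1.7434 = 0.5140.
T(636)/T(418) = exp(τ_B − τ_A) = exp(0.4181) = 1.5190.

1.52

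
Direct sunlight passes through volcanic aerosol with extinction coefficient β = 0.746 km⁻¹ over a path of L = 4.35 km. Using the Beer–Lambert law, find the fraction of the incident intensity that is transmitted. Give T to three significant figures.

0.0390

τ = β·L = 0.746 × 4.35 = 3.2451.
T = exp(−3.2451) = 0.0390.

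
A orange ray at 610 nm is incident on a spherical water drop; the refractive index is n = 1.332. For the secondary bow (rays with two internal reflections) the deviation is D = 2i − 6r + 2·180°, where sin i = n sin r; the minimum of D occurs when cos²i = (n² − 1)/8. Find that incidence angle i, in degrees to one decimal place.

71.9°

cos²i = (1.332² − 1)/8 = (1.77422 − 1)/8 = 0.09678.
cos i = 0.31109, so i = 71.875°.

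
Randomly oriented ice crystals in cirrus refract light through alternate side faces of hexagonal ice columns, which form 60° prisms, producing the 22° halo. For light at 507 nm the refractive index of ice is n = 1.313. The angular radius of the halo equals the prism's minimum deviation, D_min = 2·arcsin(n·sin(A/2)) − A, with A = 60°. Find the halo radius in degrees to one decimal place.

n·sin(A/2) = 1.313 × sin 30° = 1.313 × 0.5000 = 0.6565.
D_min = 2·arcsin(0.6565) − 60° = 2 × 41.033° − 60° = 22.067°.

22.1°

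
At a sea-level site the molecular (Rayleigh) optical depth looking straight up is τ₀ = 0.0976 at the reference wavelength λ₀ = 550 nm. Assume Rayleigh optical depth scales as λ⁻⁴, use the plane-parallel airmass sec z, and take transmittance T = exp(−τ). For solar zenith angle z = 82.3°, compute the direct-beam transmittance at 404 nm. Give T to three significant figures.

0.0819

sec 82.3° = 7.4635.
τ = 0.0976 × (550/404)⁴ × 7.4635 = 0.0976 × 3.4350 × 7.4635 = 2.5022.
T = exp(−2.5022) = 0.0819.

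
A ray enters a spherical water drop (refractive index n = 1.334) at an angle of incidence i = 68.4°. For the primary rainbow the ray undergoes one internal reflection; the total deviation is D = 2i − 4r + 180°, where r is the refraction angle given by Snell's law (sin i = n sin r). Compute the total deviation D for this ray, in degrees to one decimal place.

140.1°

sin r = sin 68.4° / 1.334 = 0.9298/1.334 = 0.6970; r = 44.19°.
D = 2·68.4° − 4·44.19° + 180° = 136.80° − 176.74° + 180° = 140.06°.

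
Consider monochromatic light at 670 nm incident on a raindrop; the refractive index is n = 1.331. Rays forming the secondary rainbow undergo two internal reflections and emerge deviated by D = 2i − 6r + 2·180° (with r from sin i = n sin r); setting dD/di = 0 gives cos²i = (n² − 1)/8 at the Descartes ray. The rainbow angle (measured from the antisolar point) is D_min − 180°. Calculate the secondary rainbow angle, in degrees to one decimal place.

50.4°

cos²i = (1.77156 − 1)/8 = 0.09645; i = arccos(0.31056) = 71.907°.
sin r = sin 71.907°/1.331 = 0.71417; r = 45.575°.
D_min = 2·71.907° − 6·45.575° + 360° = 230.365°.
Rainbow angle = D_min − 180° = 50.365°.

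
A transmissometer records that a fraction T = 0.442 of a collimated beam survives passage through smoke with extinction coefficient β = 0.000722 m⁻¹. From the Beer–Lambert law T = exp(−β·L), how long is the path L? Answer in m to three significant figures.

Beer–Lambert: T = exp(−βL) ⇒ L = −ln(T)/β = −ln(0.442)/0.000722 = 0.8164/0.000722 = 1131 m.

1130 m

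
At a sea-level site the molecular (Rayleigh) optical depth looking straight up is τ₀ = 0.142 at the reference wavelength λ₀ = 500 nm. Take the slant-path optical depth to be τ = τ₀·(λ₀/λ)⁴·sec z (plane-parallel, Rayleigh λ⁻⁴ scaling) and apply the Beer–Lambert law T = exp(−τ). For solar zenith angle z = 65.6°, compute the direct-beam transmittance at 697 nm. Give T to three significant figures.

sec 65.6° = 2.4207.
τ = 0.142 × (500/697)⁴ × 2.4207 = 0.142 × 0.2648 × 2.4207 = 0.0910.
T = exp(−0.0910) = 0.9130.

0.913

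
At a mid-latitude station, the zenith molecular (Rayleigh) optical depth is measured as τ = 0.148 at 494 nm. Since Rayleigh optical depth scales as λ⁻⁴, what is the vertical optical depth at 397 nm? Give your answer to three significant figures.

0.355

τ(397 nm) = τ(494 nm) × (494/397)⁴ = 0.148 × (1.2443)⁴ = 0.148 × 2.3974 = 0.3548.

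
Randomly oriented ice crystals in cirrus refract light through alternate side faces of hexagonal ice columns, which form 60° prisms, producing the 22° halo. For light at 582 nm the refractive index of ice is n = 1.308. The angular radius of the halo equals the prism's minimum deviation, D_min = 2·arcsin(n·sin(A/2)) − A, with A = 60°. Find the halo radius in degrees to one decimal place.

21.7°

n·sin(A/2) = 1.308 × sin 30° = 1.308 × 0.5000 = 0.6540.
D_min = 2·arcsin(0.6540) − 60° = 2 × 40.844° − 60° = 21.688°.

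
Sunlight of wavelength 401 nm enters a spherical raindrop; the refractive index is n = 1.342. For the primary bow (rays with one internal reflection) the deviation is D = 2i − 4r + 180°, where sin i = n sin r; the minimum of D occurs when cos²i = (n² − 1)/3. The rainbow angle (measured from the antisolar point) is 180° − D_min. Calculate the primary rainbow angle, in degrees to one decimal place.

40.8°

cos²i = (1.80096 − 1)/3 = 0.26699; i = arccos(0.51671) = 58.888°.
sin r = sin 58.888°/1.342 = 0.63797; r = 39.641°.
D_min = 2·58.888° − 4·39.641° + 180° = 139.213°.
Rainbow angle = 180° − D_min = 40.787°.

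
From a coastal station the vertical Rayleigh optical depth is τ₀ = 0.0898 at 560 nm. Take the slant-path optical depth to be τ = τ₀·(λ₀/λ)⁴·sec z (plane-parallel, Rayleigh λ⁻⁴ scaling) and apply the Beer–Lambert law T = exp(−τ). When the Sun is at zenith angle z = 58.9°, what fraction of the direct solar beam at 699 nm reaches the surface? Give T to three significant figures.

sec 58.9° = 1.9360.
τ = 0.0898 × (560/699)⁴ × 1.9360 = 0.0898 × 0.4119 × 1.9360 = 0.0716.
T = exp(−0.0716) = 0.9309.

0.931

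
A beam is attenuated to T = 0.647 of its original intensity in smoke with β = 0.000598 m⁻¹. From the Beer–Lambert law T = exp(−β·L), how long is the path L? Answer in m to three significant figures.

Beer–Lambert: T = exp(−βL) ⇒ L = −ln(T)/β = −ln(0.647)/0.000598 = 0.4354/0.000598 = 728.1 m.

728 m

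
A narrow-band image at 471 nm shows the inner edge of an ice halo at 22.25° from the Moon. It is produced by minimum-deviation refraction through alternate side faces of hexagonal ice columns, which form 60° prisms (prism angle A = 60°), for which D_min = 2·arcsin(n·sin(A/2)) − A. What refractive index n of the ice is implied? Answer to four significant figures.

Rearranging: n = sin((D_min + A)/2) / sin(A/2).
(D_min + A)/2 = (22.25° + 60°)/2 = 41.125°.
n = sin 41.125° / sin 30° = 0.6577 / 0.5000 = 1.3154.

1.315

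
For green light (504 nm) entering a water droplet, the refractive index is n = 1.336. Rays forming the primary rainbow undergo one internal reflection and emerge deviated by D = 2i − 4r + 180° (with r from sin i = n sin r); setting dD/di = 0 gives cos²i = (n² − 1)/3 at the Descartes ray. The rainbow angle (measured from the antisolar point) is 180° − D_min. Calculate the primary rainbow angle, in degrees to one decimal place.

cos²i = (1.78490 − 1)/3 = 0.26163; i = arccos(0.51150) = 59.236°.
sin r = sin 59.236°/1.336 = 0.64318; r = 40.029°.
D_min = 2·59.236° − 4·40.029° + 180° = 138.356°.
Rainbow angle = 180° − D_min = 41.644°.

41.6°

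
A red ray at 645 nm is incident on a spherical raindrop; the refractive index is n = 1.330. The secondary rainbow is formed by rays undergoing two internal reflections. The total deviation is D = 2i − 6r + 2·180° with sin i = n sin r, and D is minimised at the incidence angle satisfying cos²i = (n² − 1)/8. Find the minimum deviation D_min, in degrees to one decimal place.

cos²i = (1.76890 − 1)/8 = 0.09611; i = arccos(0.31002) = 71.940°.
sin r = sin 71.940°/1.330 = 0.71483; r = 45.630°.
D_min = 2·71.940° − 6·45.630° + 360° = 230.101°.

230.1°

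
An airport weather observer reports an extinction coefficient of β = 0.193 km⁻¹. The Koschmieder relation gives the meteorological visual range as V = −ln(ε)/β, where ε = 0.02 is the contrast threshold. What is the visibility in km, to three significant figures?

V = −ln(0.02) / 0.193 = 3.912 / 0.193 = 20.2695 km.

20.3 km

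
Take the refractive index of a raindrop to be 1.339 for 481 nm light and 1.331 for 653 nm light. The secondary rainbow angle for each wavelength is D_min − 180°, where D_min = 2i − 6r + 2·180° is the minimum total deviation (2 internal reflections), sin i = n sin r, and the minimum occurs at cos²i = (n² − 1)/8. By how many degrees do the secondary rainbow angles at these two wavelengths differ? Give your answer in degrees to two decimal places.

At 481 nm (n = 1.339): cos²i = 0.09912 → i = 71.650°, r = 45.141°, D_min = 232.451°, rainbow angle = 52.451°.
At 653 nm (n = 1.331): cos²i = 0.09645 → i = 71.907°, r = 45.575°, D_min = 230.365°, rainbow angle = 50.365°.
Angular width = |52.451° − 50.365°| = 2.086°.

2.09°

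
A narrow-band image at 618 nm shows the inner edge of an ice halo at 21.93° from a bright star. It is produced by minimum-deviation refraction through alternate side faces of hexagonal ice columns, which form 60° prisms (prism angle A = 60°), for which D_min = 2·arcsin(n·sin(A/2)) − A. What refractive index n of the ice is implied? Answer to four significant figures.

Rearranging: n = sin((D_min + A)/2) / sin(A/2).
(D_min + A)/2 = (21.93° + 60°)/2 = 40.965°.
n = sin 40.965° / sin 30° = 0.6556 / 0.5000 = 1.3112.

1.311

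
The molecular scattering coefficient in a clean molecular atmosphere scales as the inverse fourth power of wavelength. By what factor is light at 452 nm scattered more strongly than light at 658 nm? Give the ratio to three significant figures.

4.49

Rayleigh scattering ∝ λ⁻⁴, so the ratio of coefficients is the inverse fourth power of the wavelength ratio.
σ(452)/σ(658) = (658/452)⁴ = (1.4558)⁴ = 4.491.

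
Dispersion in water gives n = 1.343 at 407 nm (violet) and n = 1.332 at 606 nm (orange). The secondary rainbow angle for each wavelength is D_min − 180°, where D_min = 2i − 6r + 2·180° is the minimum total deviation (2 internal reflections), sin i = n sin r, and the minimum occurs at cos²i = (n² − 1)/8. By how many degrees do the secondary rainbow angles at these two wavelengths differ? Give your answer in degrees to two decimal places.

At 407 nm (n = 1.343): cos²i = 0.10046 → i = 71.522°, r = 44.928°, D_min = 233.478°, rainbow angle = 53.478°.
At 606 nm (n = 1.332): cos²i = 0.09678 → i = 71.875°, r = 45.520°, D_min = 230.628°, rainbow angle = 50.628°.
Angular width = |53.478° − 50.628°| = 2.849°.

2.85°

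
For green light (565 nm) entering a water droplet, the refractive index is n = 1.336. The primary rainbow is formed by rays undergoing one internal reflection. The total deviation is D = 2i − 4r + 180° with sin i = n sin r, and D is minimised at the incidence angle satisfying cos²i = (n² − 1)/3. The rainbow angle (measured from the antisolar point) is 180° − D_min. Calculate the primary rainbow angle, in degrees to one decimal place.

41.6°

cos²i = (1.78490 − 1)/3 = 0.26163; i = arccos(0.51150) = 59.236°.
sin r = sin 59.236°/1.336 = 0.64318; r = 40.029°.
D_min = 2·59.236° − 4·40.029° + 180° = 138.356°.
Rainbow angle = 180° − D_min = 41.644°.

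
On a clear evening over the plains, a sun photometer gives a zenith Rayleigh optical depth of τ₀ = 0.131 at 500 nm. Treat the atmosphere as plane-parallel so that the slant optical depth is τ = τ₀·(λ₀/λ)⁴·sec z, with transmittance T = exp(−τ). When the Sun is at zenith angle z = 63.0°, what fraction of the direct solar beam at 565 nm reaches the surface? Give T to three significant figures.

0.838

sec 63.0° = 2.2027.
τ = 0.131 × (500/565)⁴ × 2.2027 = 0.131 × 0.6133 × 2.2027 = 0.1770.
T = exp(−0.1770) = 0.8378.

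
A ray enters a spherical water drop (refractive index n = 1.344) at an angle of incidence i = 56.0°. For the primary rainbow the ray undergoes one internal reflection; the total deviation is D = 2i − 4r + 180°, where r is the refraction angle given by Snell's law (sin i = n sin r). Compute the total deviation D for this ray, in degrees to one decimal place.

sin r = sin 56.0° / 1.344 = 0.8290/1.344 = 0.6168; r = 38.09°.
D = 2·56.0° − 4·38.09° + 180° = 112.00° − 152.34° + 180° = 139.66°.

139.7°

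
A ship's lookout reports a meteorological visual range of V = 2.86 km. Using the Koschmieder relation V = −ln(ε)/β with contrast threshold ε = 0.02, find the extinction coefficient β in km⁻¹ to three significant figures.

1.37 km⁻¹

β = −ln(0.02) / V = 3.912 / 2.86 = 1.3678 km⁻¹.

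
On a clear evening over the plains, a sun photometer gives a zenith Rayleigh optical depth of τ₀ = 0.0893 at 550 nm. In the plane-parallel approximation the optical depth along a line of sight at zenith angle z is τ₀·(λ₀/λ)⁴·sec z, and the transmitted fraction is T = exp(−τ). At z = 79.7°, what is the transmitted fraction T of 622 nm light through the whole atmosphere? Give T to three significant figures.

0.737

sec 79.7° = 5.5928.
τ = 0.0893 × (550/622)⁴ × 5.5928 = 0.0893 × 0.6113 × 5.5928 = 0.3053.
T = exp(−0.3053) = 0.7369.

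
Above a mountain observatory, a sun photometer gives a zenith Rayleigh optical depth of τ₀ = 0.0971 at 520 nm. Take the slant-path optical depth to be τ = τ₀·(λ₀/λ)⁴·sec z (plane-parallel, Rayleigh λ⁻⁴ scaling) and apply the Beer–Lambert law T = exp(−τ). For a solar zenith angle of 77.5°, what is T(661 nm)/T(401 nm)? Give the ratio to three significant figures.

Airmass: sec 77.5° = 4.6202.
τ(661 nm) = 0.0971 × (520/661)⁴ × 4.6202 = 0.0971 × 0.3830 × 4.6202 = 0.1718.
τ(401 nm) = 0.0971 × (520/401)⁴ × 4.6202 = 0.0971 × 2.8277 × 4.6202 = 1.2686.
T(661)/T(401) = exp(τ_B − τ_A) = exp(1.0968) = 2.9944.

2.99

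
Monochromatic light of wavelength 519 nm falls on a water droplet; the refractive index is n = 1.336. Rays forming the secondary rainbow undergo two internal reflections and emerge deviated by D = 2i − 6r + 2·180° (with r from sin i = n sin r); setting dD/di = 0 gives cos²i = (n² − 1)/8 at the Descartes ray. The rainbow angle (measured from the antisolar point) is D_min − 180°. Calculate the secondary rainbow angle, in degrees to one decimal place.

51.7°

cos²i = (1.78490 − 1)/8 = 0.09811; i = arccos(0.31323) = 71.746°.
sin r = sin 71.746°/1.336 = 0.71084; r = 45.303°.
D_min = 2·71.746° − 6·45.303° + 360° = 231.674°.
Rainbow angle = D_min − 180° = 51.674°.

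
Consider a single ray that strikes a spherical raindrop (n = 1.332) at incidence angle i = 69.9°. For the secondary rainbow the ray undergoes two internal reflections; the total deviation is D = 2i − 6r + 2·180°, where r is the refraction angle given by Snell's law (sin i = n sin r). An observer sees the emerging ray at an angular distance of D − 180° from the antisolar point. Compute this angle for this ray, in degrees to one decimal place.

50.8°

sin r = sin 69.9° / 1.332 = 0.9391/1.332 = 0.7050; r = 44.83°.
D = 2·69.9° − 6·44.83° + 2·180° = 139.80° − 268.99° + 360° = 230.81°.
Angle from antisolar point = D − 180° = 50.81°.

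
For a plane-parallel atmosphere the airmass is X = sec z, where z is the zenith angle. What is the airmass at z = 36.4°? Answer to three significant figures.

X = sec z = 1/cos 36.4° = 1/0.8049 = 1.2424.

1.24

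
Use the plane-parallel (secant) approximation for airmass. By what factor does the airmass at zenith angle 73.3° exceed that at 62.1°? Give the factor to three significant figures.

1.63

X(73.3°)/X(62.1°) = sec 73.3° / sec 62.1° = cos 62.1° / cos 73.3° = 0.4679/0.2874 = 1.6284.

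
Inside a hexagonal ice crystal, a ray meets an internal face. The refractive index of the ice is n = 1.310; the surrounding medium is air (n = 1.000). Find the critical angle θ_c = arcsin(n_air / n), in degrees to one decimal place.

49.8°

sin θ_c = n_air / n = 1.000 / 1.310 = 0.7634.
θ_c = arcsin(0.7634) = 49.76°.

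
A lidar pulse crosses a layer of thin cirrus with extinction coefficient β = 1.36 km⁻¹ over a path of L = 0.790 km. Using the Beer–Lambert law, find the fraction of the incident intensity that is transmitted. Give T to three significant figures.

0.342

τ = β·L = 1.36 × 0.790 = 1.0744.
T = exp(−1.0744) = 0.3415.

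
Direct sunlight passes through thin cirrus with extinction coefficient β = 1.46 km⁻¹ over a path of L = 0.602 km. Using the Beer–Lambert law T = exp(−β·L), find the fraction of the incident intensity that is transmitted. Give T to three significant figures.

τ = β·L = 1.46 × 0.602 = 0.8789.
T = exp(−0.8789) = 0.4152.

0.415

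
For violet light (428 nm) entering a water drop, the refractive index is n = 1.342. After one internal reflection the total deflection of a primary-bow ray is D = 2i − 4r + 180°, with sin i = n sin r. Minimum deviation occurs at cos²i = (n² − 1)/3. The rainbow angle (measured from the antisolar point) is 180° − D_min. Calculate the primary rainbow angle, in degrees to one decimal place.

40.8°

cos²i = (1.80096 − 1)/3 = 0.26699; i = arccos(0.51671) = 58.888°.
sin r = sin 58.888°/1.342 = 0.63797; r = 39.641°.
D_min = 2·58.888° − 4·39.641° + 180° = 139.213°.
Rainbow angle = 180° − D_min = 40.787°.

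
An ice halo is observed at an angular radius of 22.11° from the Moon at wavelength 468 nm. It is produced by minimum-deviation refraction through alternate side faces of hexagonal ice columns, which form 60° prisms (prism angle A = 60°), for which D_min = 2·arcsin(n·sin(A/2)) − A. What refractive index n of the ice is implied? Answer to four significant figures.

Rearranging: n = sin((D_min + A)/2) / sin(A/2).
(D_min + A)/2 = (22.11° + 60°)/2 = 41.055°.
n = sin 41.055° / sin 30° = 0.6568 / 0.5000 = 1.3136.

1.314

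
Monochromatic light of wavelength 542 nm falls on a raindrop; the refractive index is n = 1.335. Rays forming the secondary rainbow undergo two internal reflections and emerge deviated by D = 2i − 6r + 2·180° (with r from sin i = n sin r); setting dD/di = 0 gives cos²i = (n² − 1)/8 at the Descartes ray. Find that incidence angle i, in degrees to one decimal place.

71.8°

cos²i = (1.335² − 1)/8 = (1.78222 − 1)/8 = 0.09778.
cos i = 0.31269, so i = 71.778°.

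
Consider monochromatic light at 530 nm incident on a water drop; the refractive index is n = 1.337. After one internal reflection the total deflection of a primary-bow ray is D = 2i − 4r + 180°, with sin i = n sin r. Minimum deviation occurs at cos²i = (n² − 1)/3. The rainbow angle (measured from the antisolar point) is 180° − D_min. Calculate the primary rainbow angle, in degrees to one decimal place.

41.5°

cos²i = (1.78757 − 1)/3 = 0.26252; i = arccos(0.51237) = 59.178°.
sin r = sin 59.178°/1.337 = 0.64231; r = 39.964°.
D_min = 2·59.178° − 4·39.964° + 180° = 138.500°.
Rainbow angle = 180° − D_min = 41.500°.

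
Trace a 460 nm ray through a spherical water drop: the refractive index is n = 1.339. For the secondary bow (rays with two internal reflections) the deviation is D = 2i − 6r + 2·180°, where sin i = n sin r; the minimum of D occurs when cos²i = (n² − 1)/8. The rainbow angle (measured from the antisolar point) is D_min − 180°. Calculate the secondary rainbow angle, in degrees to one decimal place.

52.5°

cos²i = (1.79292 − 1)/8 = 0.09912; i = arccos(0.31483) = 71.650°.
sin r = sin 71.650°/1.339 = 0.70885; r = 45.141°.
D_min = 2·71.650° − 6·45.141° + 360° = 232.451°.
Rainbow angle = D_min − 180° = 52.451°.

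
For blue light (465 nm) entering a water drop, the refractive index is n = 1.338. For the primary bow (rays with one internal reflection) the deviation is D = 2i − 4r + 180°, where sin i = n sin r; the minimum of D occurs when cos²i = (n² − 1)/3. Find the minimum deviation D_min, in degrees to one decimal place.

cos²i = (1.79024 − 1)/3 = 0.26341; i = arccos(0.51324) = 59.120°.
sin r = sin 59.120°/1.338 = 0.64144; r = 39.899°.
D_min = 2·59.120° − 4·39.899° + 180° = 138.643°.

138.6°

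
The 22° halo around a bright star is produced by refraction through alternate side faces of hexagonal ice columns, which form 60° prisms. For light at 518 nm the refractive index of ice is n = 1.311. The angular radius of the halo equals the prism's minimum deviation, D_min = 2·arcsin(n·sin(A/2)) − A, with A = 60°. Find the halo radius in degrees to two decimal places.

n·sin(A/2) = 1.311 × sin 30° = 1.311 × 0.5000 = 0.6555.
D_min = 2·arcsin(0.6555) − 60° = 2 × 40.958° − 60° = 21.915°.

21.92°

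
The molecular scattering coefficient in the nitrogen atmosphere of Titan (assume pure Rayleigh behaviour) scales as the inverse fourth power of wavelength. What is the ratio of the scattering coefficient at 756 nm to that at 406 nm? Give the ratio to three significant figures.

0.0832

Rayleigh scattering ∝ λ⁻⁴, so the ratio of coefficients is the inverse fourth power of the wavelength ratio.
σ(756)/σ(406) = (406/756)⁴ = (0.5370)⁴ = 0.08318.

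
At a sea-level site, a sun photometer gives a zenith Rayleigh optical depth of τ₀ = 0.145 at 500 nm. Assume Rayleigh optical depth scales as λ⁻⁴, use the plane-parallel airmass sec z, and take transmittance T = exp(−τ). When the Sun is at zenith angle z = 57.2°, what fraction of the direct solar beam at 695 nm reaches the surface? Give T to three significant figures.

0.931

sec 57.2° = 1.8460.
τ = 0.145 × (500/695)⁴ × 1.8460 = 0.145 × 0.2679 × 1.8460 = 0.0717.
T = exp(−0.0717) = 0.9308.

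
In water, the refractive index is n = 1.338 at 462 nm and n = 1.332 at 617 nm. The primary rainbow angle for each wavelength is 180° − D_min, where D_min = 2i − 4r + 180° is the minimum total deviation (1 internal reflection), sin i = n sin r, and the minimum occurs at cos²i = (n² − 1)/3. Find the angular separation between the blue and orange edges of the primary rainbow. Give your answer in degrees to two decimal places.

At 462 nm (n = 1.338): cos²i = 0.26341 → i = 59.120°, r = 39.899°, D_min = 138.643°, rainbow angle = 41.357°.
At 617 nm (n = 1.332): cos²i = 0.25807 → i = 59.469°, r = 40.290°, D_min = 137.776°, rainbow angle = 42.224°.
Angular width = |41.357° − 42.224°| = 0.867°.

0.87°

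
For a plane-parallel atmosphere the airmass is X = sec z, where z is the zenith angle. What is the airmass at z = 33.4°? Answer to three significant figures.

1.20

X = sec z = 1/cos 33.4° = 1/0.8348 = 1.1978.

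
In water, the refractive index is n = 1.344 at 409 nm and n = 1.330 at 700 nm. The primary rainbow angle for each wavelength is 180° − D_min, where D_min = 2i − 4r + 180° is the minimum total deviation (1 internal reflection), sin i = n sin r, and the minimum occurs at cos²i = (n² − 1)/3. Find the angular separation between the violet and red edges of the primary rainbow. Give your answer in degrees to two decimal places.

2.01°

At 409 nm (n = 1.344): cos²i = 0.26878 → i = 58.772°, r = 39.512°, D_min = 139.495°, rainbow angle = 40.505°.
At 700 nm (n = 1.330): cos²i = 0.25630 → i = 59.585°, r = 40.422°, D_min = 137.484°, rainbow angle = 42.516°.
Angular width = |40.505° − 42.516°| = 2.011°.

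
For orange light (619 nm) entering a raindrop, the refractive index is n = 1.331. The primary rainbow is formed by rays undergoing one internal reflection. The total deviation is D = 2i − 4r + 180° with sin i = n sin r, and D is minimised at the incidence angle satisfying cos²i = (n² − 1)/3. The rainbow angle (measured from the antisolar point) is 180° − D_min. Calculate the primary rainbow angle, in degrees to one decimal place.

42.4°

cos²i = (1.77156 − 1)/3 = 0.25719; i = arccos(0.50714) = 59.527°.
sin r = sin 59.527°/1.331 = 0.64753; r = 40.356°.
D_min = 2·59.527° − 4·40.356° + 180° = 137.630°.
Rainbow angle = 180° − D_min = 42.370°.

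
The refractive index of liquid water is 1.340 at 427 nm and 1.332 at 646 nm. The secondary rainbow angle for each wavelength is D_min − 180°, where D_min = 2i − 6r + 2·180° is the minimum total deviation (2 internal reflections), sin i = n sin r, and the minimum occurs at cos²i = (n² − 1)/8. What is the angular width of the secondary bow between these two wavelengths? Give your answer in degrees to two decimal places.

At 427 nm (n = 1.340): cos²i = 0.09945 → i = 71.618°, r = 45.088°, D_min = 232.709°, rainbow angle = 52.709°.
At 646 nm (n = 1.332): cos²i = 0.09678 → i = 71.875°, r = 45.520°, D_min = 230.628°, rainbow angle = 50.628°.
Angular width = |52.709° − 50.628°| = 2.080°.

2.08°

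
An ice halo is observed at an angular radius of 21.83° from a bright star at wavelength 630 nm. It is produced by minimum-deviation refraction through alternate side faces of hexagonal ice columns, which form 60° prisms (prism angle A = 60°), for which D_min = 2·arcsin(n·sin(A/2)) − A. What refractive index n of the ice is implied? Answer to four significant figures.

1.310

Rearranging: n = sin((D_min + A)/2) / sin(A/2).
(D_min + A)/2 = (21.83° + 60°)/2 = 40.915°.
n = sin 40.915° / sin 30° = 0.6549 / 0.5000 = 1.3099.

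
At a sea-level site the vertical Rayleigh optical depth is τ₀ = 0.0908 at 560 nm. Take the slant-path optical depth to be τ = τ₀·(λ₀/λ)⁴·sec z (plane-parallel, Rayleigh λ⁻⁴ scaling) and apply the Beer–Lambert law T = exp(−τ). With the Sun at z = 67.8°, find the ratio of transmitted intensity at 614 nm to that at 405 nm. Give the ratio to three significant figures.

2.04

Airmass: sec 67.8° = 2.6466.
τ(614 nm) = 0.0908 × (560/614)⁴ × 2.6466 = 0.0908 × 0.6920 × 2.6466 = 0.1663.
τ(405 nm) = 0.0908 × (560/405)⁴ × 2.6466 = 0.0908 × 3.6554 × 2.6466 = 0.8784.
T(614)/T(405) = exp(τ_B − τ_A) = exp(0.7121) = 2.0384.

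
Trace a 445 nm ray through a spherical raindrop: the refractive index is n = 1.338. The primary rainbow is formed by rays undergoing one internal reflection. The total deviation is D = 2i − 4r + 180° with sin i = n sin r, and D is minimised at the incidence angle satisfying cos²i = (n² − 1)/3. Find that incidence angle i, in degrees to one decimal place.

cos²i = (1.338² − 1)/3 = (1.79024 − 1)/3 = 0.26341.
cos i = 0.51324, so i = 59.120°.

59.1°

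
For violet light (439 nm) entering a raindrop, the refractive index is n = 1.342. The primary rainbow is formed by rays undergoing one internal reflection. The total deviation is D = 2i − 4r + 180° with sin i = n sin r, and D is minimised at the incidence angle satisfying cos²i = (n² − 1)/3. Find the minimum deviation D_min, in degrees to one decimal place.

139.2°

cos²i = (1.80096 − 1)/3 = 0.26699; i = arccos(0.51671) = 58.888°.
sin r = sin 58.888°/1.342 = 0.63797; r = 39.641°.
D_min = 2·58.888° − 4·39.641° + 180° = 139.213°.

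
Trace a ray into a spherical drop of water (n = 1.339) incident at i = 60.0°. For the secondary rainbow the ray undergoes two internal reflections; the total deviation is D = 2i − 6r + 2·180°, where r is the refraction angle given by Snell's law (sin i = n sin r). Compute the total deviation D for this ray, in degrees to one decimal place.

238.2°

sin r = sin 60.0° / 1.339 = 0.8660/1.339 = 0.6468; r = 40.30°.
D = 2·60.0° − 6·40.30° + 2·180° = 120.00° − 241.79° + 360° = 238.21°.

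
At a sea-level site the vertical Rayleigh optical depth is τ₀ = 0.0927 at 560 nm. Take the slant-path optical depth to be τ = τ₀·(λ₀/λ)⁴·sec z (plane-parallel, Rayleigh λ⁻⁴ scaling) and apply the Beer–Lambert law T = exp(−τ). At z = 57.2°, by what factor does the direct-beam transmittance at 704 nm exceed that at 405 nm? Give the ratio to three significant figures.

Airmass: sec 57.2° = 1.8460.
τ(704 nm) = 0.0927 × (560/704)⁴ × 1.8460 = 0.0927 × 0.4004 × 1.8460 = 0.0685.
τ(405 nm) = 0.0927 × (560/405)⁴ × 1.8460 = 0.0927 × 3.6554 × 1.8460 = 0.6255.
T(704)/T(405) = exp(τ_B − τ_A) = exp(0.5570) = 1.7455.

1.75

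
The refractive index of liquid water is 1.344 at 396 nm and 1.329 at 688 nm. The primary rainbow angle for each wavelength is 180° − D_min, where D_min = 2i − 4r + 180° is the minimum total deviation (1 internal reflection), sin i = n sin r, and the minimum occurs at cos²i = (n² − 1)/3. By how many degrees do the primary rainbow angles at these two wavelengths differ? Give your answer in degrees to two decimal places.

2.16°

At 396 nm (n = 1.344): cos²i = 0.26878 → i = 58.772°, r = 39.512°, D_min = 139.495°, rainbow angle = 40.505°.
At 688 nm (n = 1.329): cos²i = 0.25541 → i = 59.643°, r = 40.487°, D_min = 137.337°, rainbow angle = 42.663°.
Angular width = |40.505° − 42.663°| = 2.158°.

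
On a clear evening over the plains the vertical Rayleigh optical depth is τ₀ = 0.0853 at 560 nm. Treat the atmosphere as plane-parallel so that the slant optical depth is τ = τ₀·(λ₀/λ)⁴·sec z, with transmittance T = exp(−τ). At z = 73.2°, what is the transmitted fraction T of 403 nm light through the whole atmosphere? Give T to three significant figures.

0.333

sec 73.2° = 3.4598.
τ = 0.0853 × (560/403)⁴ × 3.4598 = 0.0853 × 3.7285 × 3.4598 = 1.1004.
T = exp(−1.1004) = 0.3328.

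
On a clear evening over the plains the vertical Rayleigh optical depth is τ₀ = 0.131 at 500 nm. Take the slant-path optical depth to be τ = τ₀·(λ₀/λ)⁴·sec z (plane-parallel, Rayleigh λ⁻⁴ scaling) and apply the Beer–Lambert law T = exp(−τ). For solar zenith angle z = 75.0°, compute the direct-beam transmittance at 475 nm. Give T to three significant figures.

sec 75.0° = 3.8637.
τ = 0.131 × (500/475)⁴ × 3.8637 = 0.131 × 1.2277 × 3.8637 = 0.6214.
T = exp(−0.6214) = 0.5372.

0.537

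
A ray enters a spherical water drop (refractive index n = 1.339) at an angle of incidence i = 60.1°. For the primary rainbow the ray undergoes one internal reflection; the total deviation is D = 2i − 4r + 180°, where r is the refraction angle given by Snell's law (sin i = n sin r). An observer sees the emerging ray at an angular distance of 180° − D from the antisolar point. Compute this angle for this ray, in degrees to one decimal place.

41.2°

sin r = sin 60.1° / 1.339 = 0.8669/1.339 = 0.6474; r = 40.35°.
D = 2·60.1° − 4·40.35° + 180° = 120.20° − 161.39° + 180° = 138.81°.
Angle from antisolar point = 180° − D = 41.19°.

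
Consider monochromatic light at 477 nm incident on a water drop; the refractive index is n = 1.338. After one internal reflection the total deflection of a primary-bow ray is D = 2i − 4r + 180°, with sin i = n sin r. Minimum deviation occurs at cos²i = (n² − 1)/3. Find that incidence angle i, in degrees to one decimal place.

59.1°

cos²i = (1.338² − 1)/3 = (1.79024 − 1)/3 = 0.26341.
cos i = 0.51324, so i = 59.120°.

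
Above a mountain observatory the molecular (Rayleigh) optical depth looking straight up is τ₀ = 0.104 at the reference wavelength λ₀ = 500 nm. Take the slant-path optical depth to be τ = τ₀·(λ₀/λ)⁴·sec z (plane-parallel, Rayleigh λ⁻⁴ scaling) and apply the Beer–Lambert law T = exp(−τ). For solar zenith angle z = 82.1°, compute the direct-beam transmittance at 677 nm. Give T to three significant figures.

0.798

sec 82.1° = 7.2757.
τ = 0.104 × (500/677)⁴ × 7.2757 = 0.104 × 0.2975 × 7.2757 = 0.2251.
T = exp(−0.2251) = 0.7984.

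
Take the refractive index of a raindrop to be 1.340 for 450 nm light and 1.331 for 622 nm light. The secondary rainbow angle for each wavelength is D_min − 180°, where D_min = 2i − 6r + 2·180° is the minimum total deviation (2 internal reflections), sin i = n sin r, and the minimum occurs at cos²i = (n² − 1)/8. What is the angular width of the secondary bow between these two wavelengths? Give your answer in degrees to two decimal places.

At 450 nm (n = 1.340): cos²i = 0.09945 → i = 71.618°, r = 45.088°, D_min = 232.709°, rainbow angle = 52.709°.
At 622 nm (n = 1.331): cos²i = 0.09645 → i = 71.907°, r = 45.575°, D_min = 230.365°, rainbow angle = 50.365°.
Angular width = |52.709° − 50.365°| = 2.344°.

2.34°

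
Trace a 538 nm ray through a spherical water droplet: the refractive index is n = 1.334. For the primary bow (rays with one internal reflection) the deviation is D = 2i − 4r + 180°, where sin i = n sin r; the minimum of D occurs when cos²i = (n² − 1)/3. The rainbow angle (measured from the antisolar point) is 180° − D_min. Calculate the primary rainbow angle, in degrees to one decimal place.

cos²i = (1.77956 − 1)/3 = 0.25985; i = arccos(0.50976) = 59.352°.
sin r = sin 59.352°/1.334 = 0.64492; r = 40.159°.
D_min = 2·59.352° − 4·40.159° + 180° = 138.067°.
Rainbow angle = 180° − D_min = 41.933°.

41.9°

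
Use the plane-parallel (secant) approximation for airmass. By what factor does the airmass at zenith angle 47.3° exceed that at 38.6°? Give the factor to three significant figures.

1.15

X(47.3°)/X(38.6°) = sec 47.3° / sec 38.6° = cos 38.6° / cos 47.3° = 0.7815/0.6782 = 1.1524.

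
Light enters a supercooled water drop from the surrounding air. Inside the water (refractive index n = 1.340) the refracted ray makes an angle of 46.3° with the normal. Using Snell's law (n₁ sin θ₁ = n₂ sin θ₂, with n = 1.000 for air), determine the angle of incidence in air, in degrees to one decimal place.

Snell: sin θ_i = n · sin θ_r = 1.340 × sin 46.3° = 1.340 × 0.7230 = 0.9688.
θ_i = arcsin(0.9688) = 75.64°.

75.6°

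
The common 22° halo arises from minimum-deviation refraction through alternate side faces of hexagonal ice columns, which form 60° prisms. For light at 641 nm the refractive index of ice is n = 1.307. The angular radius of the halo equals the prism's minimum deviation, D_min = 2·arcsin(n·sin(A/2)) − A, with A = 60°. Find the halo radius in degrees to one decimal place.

21.6°

n·sin(A/2) = 1.307 × sin 30° = 1.307 × 0.5000 = 0.6535.
D_min = 2·arcsin(0.6535) − 60° = 2 × 40.806° − 60° = 21.612°.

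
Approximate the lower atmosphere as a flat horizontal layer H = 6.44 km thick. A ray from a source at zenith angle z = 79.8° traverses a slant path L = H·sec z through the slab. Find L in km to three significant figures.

36.4 km

sec z = 1/cos 79.8° = 5.6470.
L = 6.44 × 5.6470 = 36.367 km.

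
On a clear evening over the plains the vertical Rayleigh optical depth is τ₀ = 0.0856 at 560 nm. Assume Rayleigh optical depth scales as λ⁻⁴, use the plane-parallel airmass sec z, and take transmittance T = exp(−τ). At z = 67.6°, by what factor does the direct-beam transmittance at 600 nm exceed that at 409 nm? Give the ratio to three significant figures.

1.86

Airmass: sec 67.6° = 2.6242.
τ(600 nm) = 0.0856 × (560/600)⁴ × 2.6242 = 0.0856 × 0.7588 × 2.6242 = 0.1705.
τ(409 nm) = 0.0856 × (560/409)⁴ × 2.6242 = 0.0856 × 3.5145 × 2.6242 = 0.7895.
T(600)/T(409) = exp(τ_B − τ_A) = exp(0.6190) = 1.8571.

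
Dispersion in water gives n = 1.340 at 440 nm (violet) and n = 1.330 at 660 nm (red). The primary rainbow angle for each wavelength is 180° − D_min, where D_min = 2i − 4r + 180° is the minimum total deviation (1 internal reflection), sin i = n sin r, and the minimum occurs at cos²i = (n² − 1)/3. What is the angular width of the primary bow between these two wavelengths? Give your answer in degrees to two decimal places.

At 440 nm (n = 1.340): cos²i = 0.26520 → i = 59.004°, r = 39.770°, D_min = 138.929°, rainbow angle = 41.071°.
At 660 nm (n = 1.330): cos²i = 0.25630 → i = 59.585°, r = 40.422°, D_min = 137.484°, rainbow angle = 42.516°.
Angular width = |41.071° − 42.516°| = 1.445°.

1.45°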